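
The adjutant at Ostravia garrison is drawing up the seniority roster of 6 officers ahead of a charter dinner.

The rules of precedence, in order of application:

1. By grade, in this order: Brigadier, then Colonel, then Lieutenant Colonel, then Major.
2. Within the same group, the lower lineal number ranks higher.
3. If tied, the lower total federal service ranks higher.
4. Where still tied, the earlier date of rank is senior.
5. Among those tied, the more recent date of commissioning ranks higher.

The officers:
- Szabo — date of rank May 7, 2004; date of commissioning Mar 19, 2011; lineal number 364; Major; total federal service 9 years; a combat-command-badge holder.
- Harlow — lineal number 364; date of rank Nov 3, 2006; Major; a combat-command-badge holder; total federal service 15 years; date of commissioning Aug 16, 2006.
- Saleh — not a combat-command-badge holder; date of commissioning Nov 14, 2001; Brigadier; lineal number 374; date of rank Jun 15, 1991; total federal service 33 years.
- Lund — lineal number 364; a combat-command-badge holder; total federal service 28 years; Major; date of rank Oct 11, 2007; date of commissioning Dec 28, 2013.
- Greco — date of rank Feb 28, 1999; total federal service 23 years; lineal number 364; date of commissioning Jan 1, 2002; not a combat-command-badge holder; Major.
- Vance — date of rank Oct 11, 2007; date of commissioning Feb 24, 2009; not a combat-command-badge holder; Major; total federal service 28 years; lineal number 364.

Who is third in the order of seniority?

Harlow

By grade: Saleh (Brigadier); then Szabo, Harlow, Greco, Lund and Vance (Major).
Szabo, Harlow, Greco, Lund and Vance all have lineal number 364, so the next rule applies.
Among Szabo, Harlow, Greco, Lund and Vance, by total federal service (lower first): Szabo (9 years) before Harlow (15 years) before Greco (23 years) before Lund and Vance (28 years).
Lund and Vance both have date of rank Oct 11, 2007, so the next rule applies.
Among Lund and Vance, by date of commissioning (later first): Lund (Dec 28, 2013) before Vance (Feb 24, 2009).
Order: Saleh, Szabo, Harlow, Greco, Lund, Vance.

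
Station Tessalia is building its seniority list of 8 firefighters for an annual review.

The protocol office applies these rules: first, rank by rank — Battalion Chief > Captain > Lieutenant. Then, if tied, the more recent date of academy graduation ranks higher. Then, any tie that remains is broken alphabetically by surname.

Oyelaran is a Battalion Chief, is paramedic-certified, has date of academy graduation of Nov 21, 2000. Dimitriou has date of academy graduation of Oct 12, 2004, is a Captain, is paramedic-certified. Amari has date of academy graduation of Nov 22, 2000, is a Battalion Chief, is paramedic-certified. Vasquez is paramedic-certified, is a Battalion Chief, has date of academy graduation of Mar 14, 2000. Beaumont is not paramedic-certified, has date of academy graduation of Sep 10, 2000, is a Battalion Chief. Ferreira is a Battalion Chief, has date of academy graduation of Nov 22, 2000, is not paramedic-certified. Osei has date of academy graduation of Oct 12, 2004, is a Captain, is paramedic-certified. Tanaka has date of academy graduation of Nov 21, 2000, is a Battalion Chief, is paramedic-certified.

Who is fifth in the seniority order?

Beaumont

By rank: Amari, Ferreira, Oyelaran, Tanaka, Beaumont and Vasquez (Battalion Chief); then Dimitriou and Osei (Captain).
Among Amari, Ferreira, Oyelaran, Tanaka, Beaumont and Vasquez, by date of academy graduation (later first): Amari and Ferreira (Nov 22, 2000) before Oyelaran and Tanaka (Nov 21, 2000) before Beaumont (Sep 10, 2000) before Vasquez (Mar 14, 2000).
Among Amari and Ferreira, alphabetically by surname: Amari before Ferreira.
Among Oyelaran and Tanaka, alphabetically by surname: Oyelaran before Tanaka.
Dimitriou and Osei both have date of academy graduation Oct 12, 2004, so the next rule applies.
Among Dimitriou and Osei, alphabetically by surname: Dimitriou before Osei.
Order: Amari, Ferreira, Oyelaran, Tanaka, Beaumont, Vasquez, Dimitriou, Osei.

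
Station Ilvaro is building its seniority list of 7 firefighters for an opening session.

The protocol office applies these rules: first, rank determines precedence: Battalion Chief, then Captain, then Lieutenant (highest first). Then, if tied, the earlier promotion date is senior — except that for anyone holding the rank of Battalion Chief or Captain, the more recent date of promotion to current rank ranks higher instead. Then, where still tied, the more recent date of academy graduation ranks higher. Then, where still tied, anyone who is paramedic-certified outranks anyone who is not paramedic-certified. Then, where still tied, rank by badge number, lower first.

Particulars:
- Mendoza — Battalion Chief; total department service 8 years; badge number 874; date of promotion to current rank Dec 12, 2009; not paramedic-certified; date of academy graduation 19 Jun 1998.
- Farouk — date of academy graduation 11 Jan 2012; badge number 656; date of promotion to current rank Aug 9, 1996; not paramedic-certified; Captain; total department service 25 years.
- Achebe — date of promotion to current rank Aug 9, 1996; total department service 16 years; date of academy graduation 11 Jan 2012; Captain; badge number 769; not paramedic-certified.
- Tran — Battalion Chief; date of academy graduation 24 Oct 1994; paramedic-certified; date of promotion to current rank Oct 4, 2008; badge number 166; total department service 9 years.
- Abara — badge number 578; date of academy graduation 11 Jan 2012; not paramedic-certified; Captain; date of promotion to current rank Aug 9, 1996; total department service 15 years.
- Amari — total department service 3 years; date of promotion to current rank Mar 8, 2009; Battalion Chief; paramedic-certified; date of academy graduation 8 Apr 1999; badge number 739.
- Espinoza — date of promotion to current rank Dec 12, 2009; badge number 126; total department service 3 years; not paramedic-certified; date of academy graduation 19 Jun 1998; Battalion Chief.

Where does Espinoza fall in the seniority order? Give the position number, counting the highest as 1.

1

By rank: Espinoza, Mendoza, Amari and Tran (Battalion Chief); then Abara, Farouk and Achebe (Captain).
Among Espinoza, Mendoza, Amari and Tran, by date of promotion to current rank (later first) (reversed rule for this group): Espinoza and Mendoza (Dec 12, 2009) before Amari (Mar 8, 2009) before Tran (Oct 4, 2008).
Espinoza and Mendoza both have date of academy graduation 19 Jun 1998, so the next rule applies.
Espinoza and Mendoza are each not paramedic-certified, so the next rule applies.
Among Espinoza and Mendoza, by badge number (lower first): Espinoza (126) before Mendoza (874).
Abara, Farouk and Achebe all have date of promotion to current rank Aug 9, 1996, so the next rule applies.
Abara, Farouk and Achebe all have date of academy graduation 11 Jan 2012, so the next rule applies.
Abara, Farouk and Achebe are each not paramedic-certified, so the next rule applies.
Among Abara, Farouk and Achebe, by badge number (lower first): Abara (578) before Farouk (656) before Achebe (769).
Order: Espinoza, Mendoza, Amari, Tran, Abara, Farouk, Achebe. So position 1.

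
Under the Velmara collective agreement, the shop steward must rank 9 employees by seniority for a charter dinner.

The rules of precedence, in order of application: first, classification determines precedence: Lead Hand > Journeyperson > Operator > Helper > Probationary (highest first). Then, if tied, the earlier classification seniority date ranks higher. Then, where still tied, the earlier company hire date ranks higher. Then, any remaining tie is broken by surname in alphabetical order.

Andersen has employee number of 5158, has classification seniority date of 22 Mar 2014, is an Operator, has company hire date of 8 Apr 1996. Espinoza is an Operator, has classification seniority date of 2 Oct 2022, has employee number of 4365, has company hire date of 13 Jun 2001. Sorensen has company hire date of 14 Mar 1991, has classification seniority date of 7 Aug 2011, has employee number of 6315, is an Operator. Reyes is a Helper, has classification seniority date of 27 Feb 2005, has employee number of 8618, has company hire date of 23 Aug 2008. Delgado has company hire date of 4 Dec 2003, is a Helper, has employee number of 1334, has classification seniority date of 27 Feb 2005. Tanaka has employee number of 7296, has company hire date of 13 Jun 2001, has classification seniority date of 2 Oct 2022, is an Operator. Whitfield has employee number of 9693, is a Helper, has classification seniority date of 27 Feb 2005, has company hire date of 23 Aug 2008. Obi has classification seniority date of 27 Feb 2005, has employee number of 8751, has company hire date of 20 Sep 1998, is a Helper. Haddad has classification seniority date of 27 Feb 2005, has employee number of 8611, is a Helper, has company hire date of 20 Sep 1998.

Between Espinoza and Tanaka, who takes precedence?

Espinoza

By classification: Sorensen, Andersen, Espinoza and Tanaka (Operator); then Haddad, Obi, Delgado, Reyes and Whitfield (Helper).
Among Sorensen, Andersen, Espinoza and Tanaka, by classification seniority date (earlier first): Sorensen (7 Aug 2011) before Andersen (22 Mar 2014) before Espinoza and Tanaka (2 Oct 2022).
Espinoza and Tanaka both have company hire date 13 Jun 2001, so the next rule applies.
Among Espinoza and Tanaka, alphabetically by surname: Espinoza before Tanaka.
Haddad, Obi, Delgado, Reyes and Whitfield all have classification seniority date 27 Feb 2005, so the next rule applies.
Among Haddad, Obi, Delgado, Reyes and Whitfield, by company hire date (earlier first): Haddad and Obi (20 Sep 1998) before Delgado (4 Dec 2003) before Reyes and Whitfield (23 Aug 2008).
Among Haddad and Obi, alphabetically by surname: Haddad before Obi.
Among Reyes and Whitfield, alphabetically by surname: Reyes before Whitfield.
So Espinoza takes precedence.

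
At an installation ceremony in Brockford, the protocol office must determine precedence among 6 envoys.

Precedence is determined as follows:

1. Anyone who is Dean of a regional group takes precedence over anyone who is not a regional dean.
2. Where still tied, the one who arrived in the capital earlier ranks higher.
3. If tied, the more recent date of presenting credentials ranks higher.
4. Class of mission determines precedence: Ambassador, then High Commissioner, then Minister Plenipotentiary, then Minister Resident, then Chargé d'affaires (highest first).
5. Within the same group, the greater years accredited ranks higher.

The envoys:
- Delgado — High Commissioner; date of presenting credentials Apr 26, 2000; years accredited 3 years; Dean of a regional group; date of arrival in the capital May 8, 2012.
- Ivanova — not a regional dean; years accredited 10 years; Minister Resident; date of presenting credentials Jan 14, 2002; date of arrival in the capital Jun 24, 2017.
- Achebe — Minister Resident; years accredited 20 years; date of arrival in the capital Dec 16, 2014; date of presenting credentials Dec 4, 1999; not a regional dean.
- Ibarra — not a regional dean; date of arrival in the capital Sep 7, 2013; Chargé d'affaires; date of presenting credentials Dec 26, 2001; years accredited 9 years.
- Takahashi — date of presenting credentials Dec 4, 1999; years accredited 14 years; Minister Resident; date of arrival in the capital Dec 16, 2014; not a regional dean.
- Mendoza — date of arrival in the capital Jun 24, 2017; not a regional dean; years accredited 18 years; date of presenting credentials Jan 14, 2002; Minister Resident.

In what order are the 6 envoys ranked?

By the first rule: Delgado (Dean of a regional group); then Ibarra, Achebe, Takahashi, Mendoza and Ivanova (each not a regional dean).
Among Ibarra, Achebe, Takahashi, Mendoza and Ivanova, by date of arrival in the capital (earlier first): Ibarra (Sep 7, 2013) before Achebe and Takahashi (Dec 16, 2014) before Mendoza and Ivanova (Jun 24, 2017).
Achebe and Takahashi both have date of presenting credentials Dec 4, 1999, so the next rule applies.
Achebe and Takahashi are each Minister Resident, so the next rule applies.
Among Achebe and Takahashi, by years accredited (higher first): Achebe (20 years) before Takahashi (14 years).
Mendoza and Ivanova both have date of presenting credentials Jan 14, 2002, so the next rule applies.
Mendoza and Ivanova are each Minister Resident, so the next rule applies.
Among Mendoza and Ivanova, by years accredited (higher first): Mendoza (18 years) before Ivanova (10 years).
Full order: Delgado, Ibarra, Achebe, Takahashi, Mendoza, Ivanova.

Delgado, Ibarra, Achebe, Takahashi, Mendoza, Ivanova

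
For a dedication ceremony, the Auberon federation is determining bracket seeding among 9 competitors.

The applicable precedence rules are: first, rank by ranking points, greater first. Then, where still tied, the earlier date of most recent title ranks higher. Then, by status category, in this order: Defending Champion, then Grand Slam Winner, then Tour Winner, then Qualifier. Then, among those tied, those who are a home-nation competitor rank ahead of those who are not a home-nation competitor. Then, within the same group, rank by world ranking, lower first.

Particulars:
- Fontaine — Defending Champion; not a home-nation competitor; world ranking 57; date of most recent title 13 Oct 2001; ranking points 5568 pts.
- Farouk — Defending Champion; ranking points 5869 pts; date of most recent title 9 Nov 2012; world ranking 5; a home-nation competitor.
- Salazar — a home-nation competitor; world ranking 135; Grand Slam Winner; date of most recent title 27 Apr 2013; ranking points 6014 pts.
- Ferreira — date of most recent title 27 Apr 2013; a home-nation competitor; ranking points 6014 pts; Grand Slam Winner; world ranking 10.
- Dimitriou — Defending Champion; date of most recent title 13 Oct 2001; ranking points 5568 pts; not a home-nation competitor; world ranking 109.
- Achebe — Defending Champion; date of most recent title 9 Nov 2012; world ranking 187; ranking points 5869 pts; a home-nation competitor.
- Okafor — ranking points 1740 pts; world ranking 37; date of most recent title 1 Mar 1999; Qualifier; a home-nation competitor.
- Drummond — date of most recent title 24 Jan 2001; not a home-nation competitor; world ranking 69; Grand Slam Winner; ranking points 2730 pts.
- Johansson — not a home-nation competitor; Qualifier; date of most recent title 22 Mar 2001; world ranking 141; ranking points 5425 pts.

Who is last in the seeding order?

Okafor

By ranking points (higher first): Ferreira and Salazar (both 6014 pts); then Farouk and Achebe (both 5869 pts); then Fontaine and Dimitriou (both 5568 pts); then Johansson (5425 pts); then Drummond (2730 pts); then Okafor (1740 pts).
Ferreira and Salazar both have date of most recent title 27 Apr 2013, so the next rule applies.
Ferreira and Salazar are each Grand Slam Winner, so the next rule applies.
Ferreira and Salazar are each a home-nation competitor, so the next rule applies.
Among Ferreira and Salazar, by world ranking (lower first): Ferreira (10) before Salazar (135).
Farouk and Achebe both have date of most recent title 9 Nov 2012, so the next rule applies.
Farouk and Achebe are each Defending Champion, so the next rule applies.
Farouk and Achebe are each a home-nation competitor, so the next rule applies.
Among Farouk and Achebe, by world ranking (lower first): Farouk (5) before Achebe (187).
Fontaine and Dimitriou both have date of most recent title 13 Oct 2001, so the next rule applies.
Fontaine and Dimitriou are each Defending Champion, so the next rule applies.
Fontaine and Dimitriou are each not a home-nation competitor, so the next rule applies.
Among Fontaine and Dimitriou, by world ranking (lower first): Fontaine (57) before Dimitriou (109).
Order: Ferreira, Salazar, Farouk, Achebe, Fontaine, Dimitriou, Johansson, Drummond, Okafor.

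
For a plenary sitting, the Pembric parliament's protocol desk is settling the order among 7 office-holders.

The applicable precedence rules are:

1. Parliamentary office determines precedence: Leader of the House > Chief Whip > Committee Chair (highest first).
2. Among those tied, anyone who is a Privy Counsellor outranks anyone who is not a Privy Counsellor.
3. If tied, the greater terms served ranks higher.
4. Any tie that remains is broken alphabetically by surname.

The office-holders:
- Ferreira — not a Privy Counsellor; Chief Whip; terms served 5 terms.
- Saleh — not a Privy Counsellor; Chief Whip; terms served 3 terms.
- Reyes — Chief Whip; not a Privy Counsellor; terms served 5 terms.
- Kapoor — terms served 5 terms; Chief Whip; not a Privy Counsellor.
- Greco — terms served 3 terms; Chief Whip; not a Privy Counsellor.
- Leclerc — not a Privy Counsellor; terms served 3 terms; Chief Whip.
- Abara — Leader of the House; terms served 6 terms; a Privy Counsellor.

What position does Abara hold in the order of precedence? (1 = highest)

1

By parliamentary office: Abara (Leader of the House); then Ferreira, Kapoor, Reyes, Greco, Leclerc and Saleh (Chief Whip).
Ferreira, Kapoor, Reyes, Greco, Leclerc and Saleh are each not a Privy Counsellor, so the next rule applies.
Among Ferreira, Kapoor, Reyes, Greco, Leclerc and Saleh, by terms served (higher first): Ferreira, Kapoor and Reyes (5 terms) before Greco, Leclerc and Saleh (3 terms).
Among Ferreira, Kapoor and Reyes, alphabetically by surname: Ferreira before Kapoor before Reyes.
Among Greco, Leclerc and Saleh, alphabetically by surname: Greco before Leclerc before Saleh.
Order: Abara, Ferreira, Kapoor, Reyes, Greco, Leclerc, Saleh. So position 1.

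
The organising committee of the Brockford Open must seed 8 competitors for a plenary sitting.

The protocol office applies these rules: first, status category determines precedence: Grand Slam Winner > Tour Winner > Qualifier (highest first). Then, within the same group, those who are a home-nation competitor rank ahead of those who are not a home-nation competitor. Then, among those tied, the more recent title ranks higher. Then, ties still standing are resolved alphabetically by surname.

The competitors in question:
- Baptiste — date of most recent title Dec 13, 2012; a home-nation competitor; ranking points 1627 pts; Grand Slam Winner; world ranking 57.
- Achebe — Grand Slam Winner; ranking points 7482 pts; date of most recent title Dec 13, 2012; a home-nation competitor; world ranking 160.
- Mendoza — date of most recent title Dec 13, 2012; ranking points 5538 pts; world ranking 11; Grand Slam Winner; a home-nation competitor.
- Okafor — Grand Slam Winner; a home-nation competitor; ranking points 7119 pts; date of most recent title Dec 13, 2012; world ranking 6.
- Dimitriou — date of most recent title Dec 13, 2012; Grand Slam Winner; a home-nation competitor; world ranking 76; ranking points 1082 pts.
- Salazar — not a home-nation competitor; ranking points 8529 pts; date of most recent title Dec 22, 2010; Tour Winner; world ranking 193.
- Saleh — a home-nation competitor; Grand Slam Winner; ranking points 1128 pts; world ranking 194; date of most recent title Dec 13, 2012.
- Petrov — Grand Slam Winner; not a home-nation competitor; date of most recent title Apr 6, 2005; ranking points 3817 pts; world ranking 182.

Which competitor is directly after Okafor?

Saleh

By status category: Achebe, Baptiste, Dimitriou, Mendoza, Okafor, Saleh and Petrov (Grand Slam Winner); then Salazar (Tour Winner).
Among Achebe, Baptiste, Dimitriou, Mendoza, Okafor, Saleh and Petrov, a home-nation competitor before not a home-nation competitor: Achebe, Baptiste, Dimitriou, Mendoza, Okafor and Saleh (a home-nation competitor) before Petrov (not a home-nation competitor).
Achebe, Baptiste, Dimitriou, Mendoza, Okafor and Saleh all have date of most recent title Dec 13, 2012, so the next rule applies.
Among Achebe, Baptiste, Dimitriou, Mendoza, Okafor and Saleh, alphabetically by surname: Achebe before Baptiste before Dimitriou before Mendoza before Okafor before Saleh.
Order: Achebe, Baptiste, Dimitriou, Mendoza, Okafor, Saleh, Petrov, Salazar.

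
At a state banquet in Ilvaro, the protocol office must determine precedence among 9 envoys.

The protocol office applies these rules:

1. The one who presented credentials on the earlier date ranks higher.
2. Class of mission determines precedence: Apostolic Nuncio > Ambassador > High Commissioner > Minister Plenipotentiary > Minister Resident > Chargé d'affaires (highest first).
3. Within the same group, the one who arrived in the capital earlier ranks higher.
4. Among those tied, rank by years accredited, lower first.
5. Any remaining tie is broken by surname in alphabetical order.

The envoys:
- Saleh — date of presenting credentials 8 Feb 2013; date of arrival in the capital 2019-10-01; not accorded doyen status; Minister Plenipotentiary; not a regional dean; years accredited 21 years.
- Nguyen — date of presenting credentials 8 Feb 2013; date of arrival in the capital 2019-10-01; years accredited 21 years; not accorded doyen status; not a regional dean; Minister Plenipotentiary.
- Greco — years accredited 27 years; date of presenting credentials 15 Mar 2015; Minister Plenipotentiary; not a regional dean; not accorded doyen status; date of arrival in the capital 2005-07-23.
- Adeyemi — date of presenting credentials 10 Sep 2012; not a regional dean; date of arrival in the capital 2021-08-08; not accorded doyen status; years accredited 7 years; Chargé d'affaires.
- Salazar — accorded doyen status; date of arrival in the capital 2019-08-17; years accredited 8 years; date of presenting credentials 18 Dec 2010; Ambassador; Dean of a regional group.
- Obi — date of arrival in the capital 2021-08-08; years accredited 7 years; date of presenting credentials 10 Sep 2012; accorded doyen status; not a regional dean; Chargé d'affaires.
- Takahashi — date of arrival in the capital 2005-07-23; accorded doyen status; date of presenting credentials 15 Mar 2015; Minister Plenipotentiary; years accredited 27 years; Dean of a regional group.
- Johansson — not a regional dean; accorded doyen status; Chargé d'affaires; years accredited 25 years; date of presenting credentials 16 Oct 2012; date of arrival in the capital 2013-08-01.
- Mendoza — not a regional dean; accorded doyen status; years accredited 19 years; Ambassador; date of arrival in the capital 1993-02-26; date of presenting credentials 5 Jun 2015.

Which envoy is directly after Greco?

Takahashi

By date of presenting credentials (earlier first): Salazar (18 Dec 2010); then Adeyemi and Obi (both 10 Sep 2012); then Johansson (16 Oct 2012); then Nguyen and Saleh (both 8 Feb 2013); then Greco and Takahashi (both 15 Mar 2015); then Mendoza (5 Jun 2015).
Adeyemi and Obi are each Chargé d'affaires, so the next rule applies.
Adeyemi and Obi both have date of arrival in the capital 2021-08-08, so the next rule applies.
Adeyemi and Obi both have years accredited 7 years, so the next rule applies.
Among Adeyemi and Obi, alphabetically by surname: Adeyemi before Obi.
Nguyen and Saleh are each Minister Plenipotentiary, so the next rule applies.
Nguyen and Saleh both have date of arrival in the capital 2019-10-01, so the next rule applies.
Nguyen and Saleh both have years accredited 21 years, so the next rule applies.
Among Nguyen and Saleh, alphabetically by surname: Nguyen before Saleh.
Greco and Takahashi are each Minister Plenipotentiary, so the next rule applies.
Greco and Takahashi both have date of arrival in the capital 2005-07-23, so the next rule applies.
Greco and Takahashi both have years accredited 27 years, so the next rule applies.
Among Greco and Takahashi, alphabetically by surname: Greco before Takahashi.
Order: Salazar, Adeyemi, Obi, Johansson, Nguyen, Saleh, Greco, Takahashi, Mendoza.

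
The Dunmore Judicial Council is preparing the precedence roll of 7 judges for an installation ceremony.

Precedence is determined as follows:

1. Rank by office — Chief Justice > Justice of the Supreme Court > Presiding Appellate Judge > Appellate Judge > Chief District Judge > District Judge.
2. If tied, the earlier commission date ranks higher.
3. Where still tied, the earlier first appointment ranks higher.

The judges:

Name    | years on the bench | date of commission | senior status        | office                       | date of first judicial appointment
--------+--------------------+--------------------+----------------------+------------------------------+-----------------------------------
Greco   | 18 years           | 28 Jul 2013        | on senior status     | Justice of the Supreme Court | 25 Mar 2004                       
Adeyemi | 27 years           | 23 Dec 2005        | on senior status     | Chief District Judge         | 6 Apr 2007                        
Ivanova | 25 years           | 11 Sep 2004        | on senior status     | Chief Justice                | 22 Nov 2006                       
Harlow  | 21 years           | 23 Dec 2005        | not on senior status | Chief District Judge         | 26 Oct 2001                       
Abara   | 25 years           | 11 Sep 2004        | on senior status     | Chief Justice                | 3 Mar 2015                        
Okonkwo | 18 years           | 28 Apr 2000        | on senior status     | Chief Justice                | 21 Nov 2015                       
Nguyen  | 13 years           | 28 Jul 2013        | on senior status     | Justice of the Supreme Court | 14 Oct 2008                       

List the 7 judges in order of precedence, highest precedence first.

Okonkwo, Ivanova, Abara, Greco, Nguyen, Harlow, Adeyemi

By office: Okonkwo, Ivanova and Abara (Chief Justice); then Greco and Nguyen (Justice of the Supreme Court); then Harlow and Adeyemi (Chief District Judge).
Among Okonkwo, Ivanova and Abara, by date of commission (earlier first): Okonkwo (28 Apr 2000) before Ivanova and Abara (11 Sep 2004).
Among Ivanova and Abara, by date of first judicial appointment (earlier first): Ivanova (22 Nov 2006) before Abara (3 Mar 2015).
Greco and Nguyen both have date of commission 28 Jul 2013, so the next rule applies.
Among Greco and Nguyen, by date of first judicial appointment (earlier first): Greco (25 Mar 2004) before Nguyen (14 Oct 2008).
Harlow and Adeyemi both have date of commission 23 Dec 2005, so the next rule applies.
Among Harlow and Adeyemi, by date of first judicial appointment (earlier first): Harlow (26 Oct 2001) before Adeyemi (6 Apr 2007).
Full order: Okonkwo, Ivanova, Abara, Greco, Nguyen, Harlow, Adeyemi.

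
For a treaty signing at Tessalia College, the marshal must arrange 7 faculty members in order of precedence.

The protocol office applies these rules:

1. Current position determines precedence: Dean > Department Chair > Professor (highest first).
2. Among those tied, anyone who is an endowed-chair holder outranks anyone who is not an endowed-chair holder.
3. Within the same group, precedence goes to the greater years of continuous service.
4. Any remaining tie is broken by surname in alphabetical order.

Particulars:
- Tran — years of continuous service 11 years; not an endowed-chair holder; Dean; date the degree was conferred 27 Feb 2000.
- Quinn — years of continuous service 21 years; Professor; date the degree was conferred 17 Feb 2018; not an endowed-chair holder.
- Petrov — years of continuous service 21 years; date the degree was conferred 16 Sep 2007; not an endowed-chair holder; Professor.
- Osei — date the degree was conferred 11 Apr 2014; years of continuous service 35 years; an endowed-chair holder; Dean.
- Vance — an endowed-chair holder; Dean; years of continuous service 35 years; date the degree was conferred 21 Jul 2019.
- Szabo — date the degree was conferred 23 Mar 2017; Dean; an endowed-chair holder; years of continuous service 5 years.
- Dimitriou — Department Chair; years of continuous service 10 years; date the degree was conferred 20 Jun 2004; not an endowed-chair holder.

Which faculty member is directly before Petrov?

Dimitriou

By current position: Osei, Vance, Szabo and Tran (Dean); then Dimitriou (Department Chair); then Petrov and Quinn (Professor).
Among Osei, Vance, Szabo and Tran, an endowed-chair holder before not an endowed-chair holder: Osei, Vance and Szabo (an endowed-chair holder) before Tran (not an endowed-chair holder).
Among Osei, Vance and Szabo, by years of continuous service (higher first): Osei and Vance (35 years) before Szabo (5 years).
Among Osei and Vance, alphabetically by surname: Osei before Vance.
Petrov and Quinn are each not an endowed-chair holder, so the next rule applies.
Petrov and Quinn both have years of continuous service 21 years, so the next rule applies.
Among Petrov and Quinn, alphabetically by surname: Petrov before Quinn.
Order: Osei, Vance, Szabo, Tran, Dimitriou, Petrov, Quinn.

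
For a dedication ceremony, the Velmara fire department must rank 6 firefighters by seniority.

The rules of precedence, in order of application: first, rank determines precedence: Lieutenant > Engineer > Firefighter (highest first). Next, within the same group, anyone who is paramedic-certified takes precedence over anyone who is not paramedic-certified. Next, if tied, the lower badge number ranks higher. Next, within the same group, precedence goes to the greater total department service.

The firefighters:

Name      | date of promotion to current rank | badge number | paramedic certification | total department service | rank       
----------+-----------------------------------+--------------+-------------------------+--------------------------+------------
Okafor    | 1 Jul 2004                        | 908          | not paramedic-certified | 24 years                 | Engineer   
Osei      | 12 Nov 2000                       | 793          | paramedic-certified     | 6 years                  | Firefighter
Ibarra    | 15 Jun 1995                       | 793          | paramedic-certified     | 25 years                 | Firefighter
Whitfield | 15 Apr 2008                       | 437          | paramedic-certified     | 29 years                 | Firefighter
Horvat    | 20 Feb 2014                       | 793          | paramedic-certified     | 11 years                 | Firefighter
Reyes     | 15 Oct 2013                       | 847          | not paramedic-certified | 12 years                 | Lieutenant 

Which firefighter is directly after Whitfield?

By rank: Reyes (Lieutenant); then Okafor (Engineer); then Whitfield, Ibarra, Horvat and Osei (Firefighter).
Whitfield, Ibarra, Horvat and Osei are each paramedic-certified, so the next rule applies.
Among Whitfield, Ibarra, Horvat and Osei, by badge number (lower first): Whitfield (437) before Ibarra, Horvat and Osei (793).
Among Ibarra, Horvat and Osei, by total department service (higher first): Ibarra (25 years) before Horvat (11 years) before Osei (6 years).
Order: Reyes, Okafor, Whitfield, Ibarra, Horvat, Osei.

Ibarra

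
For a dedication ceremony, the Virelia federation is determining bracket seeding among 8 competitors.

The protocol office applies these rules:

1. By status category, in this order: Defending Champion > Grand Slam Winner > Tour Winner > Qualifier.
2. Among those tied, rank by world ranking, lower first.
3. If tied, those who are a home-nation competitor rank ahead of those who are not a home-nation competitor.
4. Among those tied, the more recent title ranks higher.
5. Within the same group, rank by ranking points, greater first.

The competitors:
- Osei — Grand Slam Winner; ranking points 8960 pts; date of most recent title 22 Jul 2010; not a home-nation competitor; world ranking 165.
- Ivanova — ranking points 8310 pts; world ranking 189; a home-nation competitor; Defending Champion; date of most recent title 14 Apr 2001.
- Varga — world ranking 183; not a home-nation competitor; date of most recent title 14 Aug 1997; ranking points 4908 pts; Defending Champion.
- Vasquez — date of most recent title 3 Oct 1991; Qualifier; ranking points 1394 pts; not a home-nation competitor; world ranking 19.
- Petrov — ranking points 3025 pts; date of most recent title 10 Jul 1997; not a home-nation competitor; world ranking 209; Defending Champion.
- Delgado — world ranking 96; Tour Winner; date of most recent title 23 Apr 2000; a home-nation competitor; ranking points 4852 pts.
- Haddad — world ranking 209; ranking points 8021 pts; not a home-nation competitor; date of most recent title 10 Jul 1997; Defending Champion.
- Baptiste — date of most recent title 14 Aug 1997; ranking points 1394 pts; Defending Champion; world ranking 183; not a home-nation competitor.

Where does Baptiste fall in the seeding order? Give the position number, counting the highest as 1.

By status category: Varga, Baptiste, Ivanova, Haddad and Petrov (Defending Champion); then Osei (Grand Slam Winner); then Delgado (Tour Winner); then Vasquez (Qualifier).
Among Varga, Baptiste, Ivanova, Haddad and Petrov, by world ranking (lower first): Varga and Baptiste (183) before Ivanova (189) before Haddad and Petrov (209).
Varga and Baptiste are each not a home-nation competitor, so the next rule applies.
Varga and Baptiste both have date of most recent title 14 Aug 1997, so the next rule applies.
Among Varga and Baptiste, by ranking points (higher first): Varga (4908 pts) before Baptiste (1394 pts).
Haddad and Petrov are each not a home-nation competitor, so the next rule applies.
Haddad and Petrov both have date of most recent title 10 Jul 1997, so the next rule applies.
Among Haddad and Petrov, by ranking points (higher first): Haddad (8021 pts) before Petrov (3025 pts).
Order: Varga, Baptiste, Ivanova, Haddad, Petrov, Osei, Delgado, Vasquez. So position 2.

2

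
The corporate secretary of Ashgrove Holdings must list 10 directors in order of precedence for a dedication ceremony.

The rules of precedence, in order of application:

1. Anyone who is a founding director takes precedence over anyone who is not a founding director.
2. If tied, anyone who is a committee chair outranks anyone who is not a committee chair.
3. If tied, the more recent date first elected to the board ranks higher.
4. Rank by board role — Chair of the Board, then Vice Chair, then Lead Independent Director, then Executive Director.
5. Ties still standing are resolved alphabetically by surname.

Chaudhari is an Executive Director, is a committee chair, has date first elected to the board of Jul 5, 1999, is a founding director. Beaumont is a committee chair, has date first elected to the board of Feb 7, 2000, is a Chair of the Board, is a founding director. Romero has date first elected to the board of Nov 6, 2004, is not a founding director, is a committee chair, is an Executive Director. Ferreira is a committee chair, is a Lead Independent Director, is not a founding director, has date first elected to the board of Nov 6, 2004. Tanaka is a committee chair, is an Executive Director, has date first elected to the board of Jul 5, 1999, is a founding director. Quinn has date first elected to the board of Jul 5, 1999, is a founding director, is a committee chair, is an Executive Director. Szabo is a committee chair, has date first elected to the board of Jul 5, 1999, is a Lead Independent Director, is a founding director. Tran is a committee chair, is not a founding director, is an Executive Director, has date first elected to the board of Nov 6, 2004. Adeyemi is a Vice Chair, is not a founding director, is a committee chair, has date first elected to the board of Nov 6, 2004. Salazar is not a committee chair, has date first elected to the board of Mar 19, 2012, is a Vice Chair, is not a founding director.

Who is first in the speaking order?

Beaumont

By the first rule: Beaumont, Szabo, Chaudhari, Quinn and Tanaka (each a founding director); then Adeyemi, Ferreira, Romero, Tran and Salazar (each not a founding director).
Beaumont, Szabo, Chaudhari, Quinn and Tanaka are each a committee chair, so the next rule applies.
Among Beaumont, Szabo, Chaudhari, Quinn and Tanaka, by date first elected to the board (later first): Beaumont (Feb 7, 2000) before Szabo, Chaudhari, Quinn and Tanaka (Jul 5, 1999).
Among Szabo, Chaudhari, Quinn and Tanaka, by board role: Szabo (Lead Independent Director) before Chaudhari, Quinn and Tanaka (Executive Director).
Among Chaudhari, Quinn and Tanaka, alphabetically by surname: Chaudhari before Quinn before Tanaka.
Among Adeyemi, Ferreira, Romero, Tran and Salazar, a committee chair before not a committee chair: Adeyemi, Ferreira, Romero and Tran (a committee chair) before Salazar (not a committee chair).
Adeyemi, Ferreira, Romero and Tran all have date first elected to the board Nov 6, 2004, so the next rule applies.
Among Adeyemi, Ferreira, Romero and Tran, by board role: Adeyemi (Vice Chair) before Ferreira (Lead Independent Director) before Romero and Tran (Executive Director).
Among Romero and Tran, alphabetically by surname: Romero before Tran.
Order: Beaumont, Szabo, Chaudhari, Quinn, Tanaka, Adeyemi, Ferreira, Romero, Tran, Salazar.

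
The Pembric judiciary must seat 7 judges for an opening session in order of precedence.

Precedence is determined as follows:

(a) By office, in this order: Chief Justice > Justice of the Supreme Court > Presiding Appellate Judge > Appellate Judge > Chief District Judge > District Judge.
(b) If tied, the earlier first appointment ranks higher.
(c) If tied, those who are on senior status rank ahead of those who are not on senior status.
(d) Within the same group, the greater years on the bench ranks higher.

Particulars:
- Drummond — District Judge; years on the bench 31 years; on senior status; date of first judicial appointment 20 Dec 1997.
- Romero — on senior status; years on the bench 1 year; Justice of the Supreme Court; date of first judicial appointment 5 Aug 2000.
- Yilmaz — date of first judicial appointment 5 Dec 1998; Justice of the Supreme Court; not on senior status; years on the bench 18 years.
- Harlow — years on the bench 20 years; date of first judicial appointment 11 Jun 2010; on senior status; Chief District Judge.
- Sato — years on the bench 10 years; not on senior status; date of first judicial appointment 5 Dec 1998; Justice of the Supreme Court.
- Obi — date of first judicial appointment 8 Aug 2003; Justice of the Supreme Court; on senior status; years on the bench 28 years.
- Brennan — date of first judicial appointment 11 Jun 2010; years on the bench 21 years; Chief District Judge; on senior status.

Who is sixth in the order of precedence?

Harlow

By office: Yilmaz, Sato, Romero and Obi (Justice of the Supreme Court); then Brennan and Harlow (Chief District Judge); then Drummond (District Judge).
Among Yilmaz, Sato, Romero and Obi, by date of first judicial appointment (earlier first): Yilmaz and Sato (5 Dec 1998) before Romero (5 Aug 2000) before Obi (8 Aug 2003).
Yilmaz and Sato are each not on senior status, so the next rule applies.
Among Yilmaz and Sato, by years on the bench (higher first): Yilmaz (18 years) before Sato (10 years).
Brennan and Harlow both have date of first judicial appointment 11 Jun 2010, so the next rule applies.
Brennan and Harlow are each on senior status, so the next rule applies.
Among Brennan and Harlow, by years on the bench (higher first): Brennan (21 years) before Harlow (20 years).
Order: Yilmaz, Sato, Romero, Obi, Brennan, Harlow, Drummond.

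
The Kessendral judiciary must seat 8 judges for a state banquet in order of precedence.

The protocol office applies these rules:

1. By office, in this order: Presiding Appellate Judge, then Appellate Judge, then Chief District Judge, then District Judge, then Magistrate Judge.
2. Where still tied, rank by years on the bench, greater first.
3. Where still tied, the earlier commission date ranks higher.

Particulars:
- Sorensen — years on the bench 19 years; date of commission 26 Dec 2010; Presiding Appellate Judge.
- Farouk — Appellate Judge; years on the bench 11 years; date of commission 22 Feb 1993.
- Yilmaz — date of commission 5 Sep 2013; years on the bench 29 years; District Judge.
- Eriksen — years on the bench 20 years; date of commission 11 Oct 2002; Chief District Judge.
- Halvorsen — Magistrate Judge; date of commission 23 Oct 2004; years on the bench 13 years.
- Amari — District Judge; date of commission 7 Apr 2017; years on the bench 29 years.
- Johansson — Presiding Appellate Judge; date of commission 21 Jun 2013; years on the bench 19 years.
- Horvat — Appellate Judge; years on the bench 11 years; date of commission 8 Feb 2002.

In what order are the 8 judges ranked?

By office: Sorensen and Johansson (Presiding Appellate Judge); then Farouk and Horvat (Appellate Judge); then Eriksen (Chief District Judge); then Yilmaz and Amari (District Judge); then Halvorsen (Magistrate Judge).
Sorensen and Johansson both have years on the bench 19 years, so the next rule applies.
Among Sorensen and Johansson, by date of commission (earlier first): Sorensen (26 Dec 2010) before Johansson (21 Jun 2013).
Farouk and Horvat both have years on the bench 11 years, so the next rule applies.
Among Farouk and Horvat, by date of commission (earlier first): Farouk (22 Feb 1993) before Horvat (8 Feb 2002).
Yilmaz and Amari both have years on the bench 29 years, so the next rule applies.
Among Yilmaz and Amari, by date of commission (earlier first): Yilmaz (5 Sep 2013) before Amari (7 Apr 2017).
Full order: Sorensen, Johansson, Farouk, Horvat, Eriksen, Yilmaz, Amari, Halvorsen.

Sorensen, Johansson, Farouk, Horvat, Eriksen, Yilmaz, Amari, Halvorsen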